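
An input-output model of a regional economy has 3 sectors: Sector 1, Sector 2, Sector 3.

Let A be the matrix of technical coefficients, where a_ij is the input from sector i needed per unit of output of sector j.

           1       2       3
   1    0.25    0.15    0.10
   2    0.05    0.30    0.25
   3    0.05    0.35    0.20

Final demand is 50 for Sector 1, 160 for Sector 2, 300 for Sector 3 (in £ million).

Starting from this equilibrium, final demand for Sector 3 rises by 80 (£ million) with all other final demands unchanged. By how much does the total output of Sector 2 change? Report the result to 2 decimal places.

I − A =
  [   0.75    -0.15    -0.10]
  [  -0.05     0.70    -0.25]
  [  -0.05    -0.35     0.80]
Cofactors of I−A, C_ij = (−1)^(i+j)·(minor ij) (rows/columns in the sector order above):
  C_11 = (0.70)(0.80) − (-0.25)(-0.35) = 0.4725
  C_12 = −[(-0.05)(0.80) − (-0.25)(-0.05)] = 0.0525
  C_13 = (-0.05)(-0.35) − (0.70)(-0.05) = 0.0525
  C_21 = −[(-0.15)(0.80) − (-0.10)(-0.35)] = 0.1550
  C_22 = (0.75)(0.80) − (-0.10)(-0.05) = 0.5950
  C_23 = −[(0.75)(-0.35) − (-0.15)(-0.05)] = 0.2700
  C_31 = (-0.15)(-0.25) − (-0.10)(0.70) = 0.1075
  C_32 = −[(0.75)(-0.25) − (-0.10)(-0.05)] = 0.1925
  C_33 = (0.75)(0.70) − (-0.15)(-0.05) = 0.5175
det(I−A) = Σ_j (I−A)_1j·C_1j = (0.75)(0.4725) + (-0.15)(0.0525) + (-0.10)(0.0525) = 0.34125
adj(I−A) = Cᵀ =
  [ 0.4725   0.1550   0.1075]
  [ 0.0525   0.5950   0.1925]
  [ 0.0525   0.2700   0.5175]
(I − A)⁻¹ = adj(I−A) / det(I−A) ≈
  [   1.3846     0.4542     0.3150]
  [   0.1538     1.7436     0.5641]
  [   0.1538     0.7912     1.5165]
Δx = (I − A)⁻¹ Δd with Δd having +80 in the Sector 3 component and 0 elsewhere.
So Δx_2 = L_23 · (+80), where L_23 = adj(I−A)_23 / det(I−A) = 0.1925 / 0.34125.
Δx_2 = 0.1925 × (+80) / 0.34125 = 15.40 / 0.34125 ≈ 45.13.

Δx_2 = 45.13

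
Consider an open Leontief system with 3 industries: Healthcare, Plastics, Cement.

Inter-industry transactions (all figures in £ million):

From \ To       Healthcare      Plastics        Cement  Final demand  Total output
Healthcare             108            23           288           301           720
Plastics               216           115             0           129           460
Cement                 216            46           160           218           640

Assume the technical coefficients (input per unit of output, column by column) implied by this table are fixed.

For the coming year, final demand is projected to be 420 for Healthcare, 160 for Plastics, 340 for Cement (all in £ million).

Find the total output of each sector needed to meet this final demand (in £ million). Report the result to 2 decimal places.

x_H = 1034.29, x_P = 627.05, x_C = 950.66

Technical coefficients a_ij = z_ij / X_j:
  a_HH = 108/720 = 0.15, a_PH = 216/720 = 0.30, a_CH = 216/720 = 0.30
  a_HP = 23/460 = 0.05, a_PP = 115/460 = 0.25, a_CP = 46/460 = 0.10
  a_HC = 288/640 = 0.45, a_PC = 0/640 = 0.00, a_CC = 160/640 = 0.25
I − A =
  [   0.85    -0.05    -0.45]
  [  -0.30     0.75     0.00]
  [  -0.30    -0.10     0.75]
Cofactors of I−A, C_ij = (−1)^(i+j)·(minor ij) (rows/columns in the sector order above):
  C_11 = (0.75)(0.75) − (0.00)(-0.10) = 0.5625
  C_12 = −[(-0.30)(0.75) − (0.00)(-0.30)] = 0.2250
  C_13 = (-0.30)(-0.10) − (0.75)(-0.30) = 0.2550
  C_21 = −[(-0.05)(0.75) − (-0.45)(-0.10)] = 0.0825
  C_22 = (0.85)(0.75) − (-0.45)(-0.30) = 0.5025
  C_23 = −[(0.85)(-0.10) − (-0.05)(-0.30)] = 0.1000
  C_31 = (-0.05)(0.00) − (-0.45)(0.75) = 0.3375
  C_32 = −[(0.85)(0.00) − (-0.45)(-0.30)] = 0.1350
  C_33 = (0.85)(0.75) − (-0.05)(-0.30) = 0.6225
det(I−A) = Σ_j (I−A)_1j·C_1j = (0.85)(0.5625) + (-0.05)(0.2250) + (-0.45)(0.2550) = 0.352125
adj(I−A) = Cᵀ =
  [ 0.5625   0.0825   0.3375]
  [ 0.2250   0.5025   0.1350]
  [ 0.2550   0.1000   0.6225]
(I − A)⁻¹ = adj(I−A) / det(I−A) ≈
  [   1.5974     0.2343     0.9585]
  [   0.6390     1.4271     0.3834]
  [   0.7242     0.2840     1.7678]
x = (I − A)⁻¹ d = adj(I−A)·d / det(I−A), with det(I−A) = 0.352125:
  x_H = (0.5625·420 + 0.0825·160 + 0.3375·340) / 0.352125 = 364.20 / 0.352125 ≈ 1034.29
  x_P = (0.2250·420 + 0.5025·160 + 0.1350·340) / 0.352125 = 220.80 / 0.352125 ≈ 627.05
  x_C = (0.2550·420 + 0.1000·160 + 0.6225·340) / 0.352125 = 334.75 / 0.352125 ≈ 950.66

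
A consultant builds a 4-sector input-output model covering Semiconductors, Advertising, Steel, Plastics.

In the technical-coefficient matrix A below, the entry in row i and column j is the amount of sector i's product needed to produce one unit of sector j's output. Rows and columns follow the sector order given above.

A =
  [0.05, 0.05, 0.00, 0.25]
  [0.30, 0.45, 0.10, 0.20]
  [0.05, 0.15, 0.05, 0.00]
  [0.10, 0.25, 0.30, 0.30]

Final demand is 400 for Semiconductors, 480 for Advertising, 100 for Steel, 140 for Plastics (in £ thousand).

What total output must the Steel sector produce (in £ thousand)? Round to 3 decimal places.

I − A =
  [   0.95    -0.05     0.00    -0.25]
  [  -0.30     0.55    -0.10    -0.20]
  [  -0.05    -0.15     0.95     0.00]
  [  -0.10    -0.25    -0.30     0.70]
Compute the cofactors C_ij = (−1)^(i+j)·(3×3 minor ij) of I−A; the adjugate is their transpose:
adj(I−A) = Cᵀ =
  [ 0.298750   0.103875   0.054000   0.136375]
  [ 0.225000   0.604250   0.143500   0.253000]
  [ 0.051250   0.100875   0.274250   0.047125]
  [ 0.145000   0.273875   0.176500   0.467625]
det(I−A) = Σ_j (I−A)_1j·C_1j = (0.95)(0.298750) + (-0.05)(0.225000) + (0.00)(0.051250) + (-0.25)(0.145000) = 0.2363125
(I − A)⁻¹ = adj(I−A) / det(I−A) ≈
  [   1.2642     0.4396     0.2285     0.5771]
  [   0.9521     2.5570     0.6072     1.0706]
  [   0.2169     0.4269     1.1605     0.1994]
  [   0.6136     1.1590     0.7469     1.9788]
x = (I − A)⁻¹ d = adj(I−A)·d / det(I−A), with det(I−A) = 0.2363125:
  x_1 = (0.298750·400 + 0.103875·480 + 0.054000·100 + 0.136375·140) / 0.2363125 = 193.8525 / 0.2363125 ≈ 820.323
  x_2 = (0.225000·400 + 0.604250·480 + 0.143500·100 + 0.253000·140) / 0.2363125 = 429.81 / 0.2363125 ≈ 1818.820
  x_3 = (0.051250·400 + 0.100875·480 + 0.274250·100 + 0.047125·140) / 0.2363125 = 102.9425 / 0.2363125 ≈ 435.620
  x_4 = (0.145000·400 + 0.273875·480 + 0.176500·100 + 0.467625·140) / 0.2363125 = 272.5775 / 0.2363125 ≈ 1153.462

x_3 = 435.620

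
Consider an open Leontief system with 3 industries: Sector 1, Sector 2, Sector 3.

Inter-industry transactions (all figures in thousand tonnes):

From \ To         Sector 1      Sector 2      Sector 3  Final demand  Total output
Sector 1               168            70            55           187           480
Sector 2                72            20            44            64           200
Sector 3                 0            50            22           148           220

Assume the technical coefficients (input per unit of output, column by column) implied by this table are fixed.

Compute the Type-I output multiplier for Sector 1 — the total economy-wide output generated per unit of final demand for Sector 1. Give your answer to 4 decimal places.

m_1 = 2.1320

Technical coefficients a_ij = z_ij / X_j:
  a_11 = 168/480 = 0.35, a_21 = 72/480 = 0.15, a_31 = 0/480 = 0.00
  a_12 = 70/200 = 0.35, a_22 = 20/200 = 0.10, a_32 = 50/200 = 0.25
  a_13 = 55/220 = 0.25, a_23 = 44/220 = 0.20, a_33 = 22/220 = 0.10
I − A =
  [   0.65    -0.35    -0.25]
  [  -0.15     0.90    -0.20]
  [   0.00    -0.25     0.90]
Cofactors of I−A, C_ij = (−1)^(i+j)·(minor ij) (rows/columns in the sector order above):
  C_11 = (0.90)(0.90) − (-0.20)(-0.25) = 0.7600
  C_12 = −[(-0.15)(0.90) − (-0.20)(0.00)] = 0.1350
  C_13 = (-0.15)(-0.25) − (0.90)(0.00) = 0.0375
  C_21 = −[(-0.35)(0.90) − (-0.25)(-0.25)] = 0.3775
  C_22 = (0.65)(0.90) − (-0.25)(0.00) = 0.5850
  C_23 = −[(0.65)(-0.25) − (-0.35)(0.00)] = 0.1625
  C_31 = (-0.35)(-0.20) − (-0.25)(0.90) = 0.2950
  C_32 = −[(0.65)(-0.20) − (-0.25)(-0.15)] = 0.1675
  C_33 = (0.65)(0.90) − (-0.35)(-0.15) = 0.5325
det(I−A) = Σ_j (I−A)_1j·C_1j = (0.65)(0.7600) + (-0.35)(0.1350) + (-0.25)(0.0375) = 0.437375
adj(I−A) = Cᵀ =
  [ 0.7600   0.3775   0.2950]
  [ 0.1350   0.5850   0.1675]
  [ 0.0375   0.1625   0.5325]
(I − A)⁻¹ = adj(I−A) / det(I−A) ≈
  [   1.73764     0.86310     0.67448]
  [   0.30866     1.33753     0.38297]
  [   0.08574     0.37153     1.21749]
The output multiplier for sector j is the column-j sum of the Leontief inverse (I − A)⁻¹ = adj(I−A) / det(I−A).
Column 1 of adj(I−A): (0.7600, 0.1350, 0.0375); det(I−A) = 0.437375.
m_1 = (0.7600 + 0.1350 + 0.0375) / 0.437375 = 0.9325 / 0.437375 ≈ 2.1320.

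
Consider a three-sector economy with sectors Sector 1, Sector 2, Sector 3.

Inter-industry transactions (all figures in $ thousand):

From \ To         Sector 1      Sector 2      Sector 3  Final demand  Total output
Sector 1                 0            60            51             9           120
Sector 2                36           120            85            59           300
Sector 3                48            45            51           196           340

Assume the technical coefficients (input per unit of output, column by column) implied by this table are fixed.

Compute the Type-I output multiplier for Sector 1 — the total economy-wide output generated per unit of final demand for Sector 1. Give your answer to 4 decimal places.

Technical coefficients a_ij = z_ij / X_j:
  a_11 = 0/120 = 0.00, a_21 = 36/120 = 0.30, a_31 = 48/120 = 0.40
  a_12 = 60/300 = 0.20, a_22 = 120/300 = 0.40, a_32 = 45/300 = 0.15
  a_13 = 51/340 = 0.15, a_23 = 85/340 = 0.25, a_33 = 51/340 = 0.15
I − A =
  [   1.00    -0.20    -0.15]
  [  -0.30     0.60    -0.25]
  [  -0.40    -0.15     0.85]
Cofactors of I−A, C_ij = (−1)^(i+j)·(minor ij) (rows/columns in the sector order above):
  C_11 = (0.60)(0.85) − (-0.25)(-0.15) = 0.4725
  C_12 = −[(-0.30)(0.85) − (-0.25)(-0.40)] = 0.3550
  C_13 = (-0.30)(-0.15) − (0.60)(-0.40) = 0.2850
  C_21 = −[(-0.20)(0.85) − (-0.15)(-0.15)] = 0.1925
  C_22 = (1.00)(0.85) − (-0.15)(-0.40) = 0.7900
  C_23 = −[(1.00)(-0.15) − (-0.20)(-0.40)] = 0.2300
  C_31 = (-0.20)(-0.25) − (-0.15)(0.60) = 0.1400
  C_32 = −[(1.00)(-0.25) − (-0.15)(-0.30)] = 0.2950
  C_33 = (1.00)(0.60) − (-0.20)(-0.30) = 0.5400
det(I−A) = Σ_j (I−A)_1j·C_1j = (1.00)(0.4725) + (-0.20)(0.3550) + (-0.15)(0.2850) = 0.35875
adj(I−A) = Cᵀ =
  [ 0.4725   0.1925   0.1400]
  [ 0.3550   0.7900   0.2950]
  [ 0.2850   0.2300   0.5400]
(I − A)⁻¹ = adj(I−A) / det(I−A) ≈
  [   1.31707     0.53659     0.39024]
  [   0.98955     2.20209     0.82230]
  [   0.79443     0.64111     1.50523]
The output multiplier for sector j is the column-j sum of the Leontief inverse (I − A)⁻¹ = adj(I−A) / det(I−A).
Column 1 of adj(I−A): (0.4725, 0.3550, 0.2850); det(I−A) = 0.35875.
m_1 = (0.4725 + 0.3550 + 0.2850) / 0.35875 = 1.1125 / 0.35875 ≈ 3.1010.

m_1 = 3.1010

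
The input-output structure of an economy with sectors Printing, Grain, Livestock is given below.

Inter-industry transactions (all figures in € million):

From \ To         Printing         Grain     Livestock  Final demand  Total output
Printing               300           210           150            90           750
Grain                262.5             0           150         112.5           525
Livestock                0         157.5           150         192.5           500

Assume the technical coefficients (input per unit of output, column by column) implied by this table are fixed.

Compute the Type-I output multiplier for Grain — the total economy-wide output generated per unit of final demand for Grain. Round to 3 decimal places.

Technical coefficients a_ij = z_ij / X_j:
  a_PP = 300/750 = 0.40, a_GP = 262.5/750 = 0.35, a_LP = 0/750 = 0.00
  a_PG = 210/525 = 0.40, a_GG = 0/525 = 0.00, a_LG = 157.5/525 = 0.30
  a_PL = 150/500 = 0.30, a_GL = 150/500 = 0.30, a_LL = 150/500 = 0.30
I − A =
  [   0.60    -0.40    -0.30]
  [  -0.35     1.00    -0.30]
  [   0.00    -0.30     0.70]
Cofactors of I−A, C_ij = (−1)^(i+j)·(minor ij) (rows/columns in the sector order above):
  C_11 = (1.00)(0.70) − (-0.30)(-0.30) = 0.6100
  C_12 = −[(-0.35)(0.70) − (-0.30)(0.00)] = 0.2450
  C_13 = (-0.35)(-0.30) − (1.00)(0.00) = 0.1050
  C_21 = −[(-0.40)(0.70) − (-0.30)(-0.30)] = 0.3700
  C_22 = (0.60)(0.70) − (-0.30)(0.00) = 0.4200
  C_23 = −[(0.60)(-0.30) − (-0.40)(0.00)] = 0.1800
  C_31 = (-0.40)(-0.30) − (-0.30)(1.00) = 0.4200
  C_32 = −[(0.60)(-0.30) − (-0.30)(-0.35)] = 0.2850
  C_33 = (0.60)(1.00) − (-0.40)(-0.35) = 0.4600
det(I−A) = Σ_j (I−A)_1j·C_1j = (0.60)(0.6100) + (-0.40)(0.2450) + (-0.30)(0.1050) = 0.2365
adj(I−A) = Cᵀ =
  [ 0.6100   0.3700   0.4200]
  [ 0.2450   0.4200   0.2850]
  [ 0.1050   0.1800   0.4600]
(I − A)⁻¹ = adj(I−A) / det(I−A) ≈
  [   2.5793     1.5645     1.7759]
  [   1.0359     1.7759     1.2051]
  [   0.4440     0.7611     1.9450]
The output multiplier for sector j is the column-j sum of the Leontief inverse (I − A)⁻¹ = adj(I−A) / det(I−A).
Column G of adj(I−A): (0.3700, 0.4200, 0.1800); det(I−A) = 0.2365.
m_G = (0.3700 + 0.4200 + 0.1800) / 0.2365 = 0.97 / 0.2365 ≈ 4.101.

m_G = 4.101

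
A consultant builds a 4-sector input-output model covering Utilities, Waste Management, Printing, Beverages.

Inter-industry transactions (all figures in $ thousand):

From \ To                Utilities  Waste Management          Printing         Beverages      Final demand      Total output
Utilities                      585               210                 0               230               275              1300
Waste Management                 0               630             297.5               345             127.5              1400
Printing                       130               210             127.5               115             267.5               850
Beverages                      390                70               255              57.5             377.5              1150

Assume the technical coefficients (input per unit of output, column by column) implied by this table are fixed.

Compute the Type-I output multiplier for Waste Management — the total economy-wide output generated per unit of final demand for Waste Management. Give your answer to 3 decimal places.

Technical coefficients a_ij = z_ij / X_j:
  a_11 = 585/1300 = 0.45, a_21 = 0/1300 = 0.00, a_31 = 130/1300 = 0.10, a_41 = 390/1300 = 0.30
  a_12 = 210/1400 = 0.15, a_22 = 630/1400 = 0.45, a_32 = 210/1400 = 0.15, a_42 = 70/1400 = 0.05
  a_13 = 0/850 = 0.00, a_23 = 297.5/850 = 0.35, a_33 = 127.5/850 = 0.15, a_43 = 255/850 = 0.30
  a_14 = 230/1150 = 0.20, a_24 = 345/1150 = 0.30, a_34 = 115/1150 = 0.10, a_44 = 57.5/1150 = 0.05
I − A =
  [   0.55    -0.15     0.00    -0.20]
  [   0.00     0.55    -0.35    -0.30]
  [  -0.10    -0.15     0.85    -0.10]
  [  -0.30    -0.05    -0.30     0.95]
Compute the cofactors C_ij = (−1)^(i+j)·(3×3 minor ij) of I−A; the adjugate is their transpose:
adj(I−A) = Cᵀ =
  [ 0.349750   0.134125   0.099875   0.126500]
  [ 0.129250   0.370625   0.211375   0.166500]
  [ 0.080750   0.091875   0.232625   0.070500]
  [ 0.142750   0.090875   0.116125   0.223000]
det(I−A) = Σ_j (I−A)_1j·C_1j = (0.55)(0.349750) + (-0.15)(0.129250) + (0.00)(0.080750) + (-0.20)(0.142750) = 0.144425
(I − A)⁻¹ = adj(I−A) / det(I−A) ≈
  [   2.4217     0.9287     0.6915     0.8759]
  [   0.8949     2.5662     1.4636     1.1528]
  [   0.5591     0.6361     1.6107     0.4881]
  [   0.9884     0.6292     0.8041     1.5441]
The output multiplier for sector j is the column-j sum of the Leontief inverse (I − A)⁻¹ = adj(I−A) / det(I−A).
Column 2 of adj(I−A): (0.134125, 0.370625, 0.091875, 0.090875); det(I−A) = 0.144425.
m_2 = (0.134125 + 0.370625 + 0.091875 + 0.090875) / 0.144425 = 0.6875 / 0.144425 ≈ 4.760.

m_2 = 4.760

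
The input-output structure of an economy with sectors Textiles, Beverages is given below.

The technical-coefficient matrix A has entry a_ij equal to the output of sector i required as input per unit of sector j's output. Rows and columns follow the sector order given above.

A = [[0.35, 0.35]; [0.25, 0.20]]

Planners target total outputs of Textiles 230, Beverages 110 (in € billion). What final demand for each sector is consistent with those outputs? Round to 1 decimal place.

d_1 = 111.0, d_2 = 30.5

I − A =
  [   0.65    -0.35]
  [  -0.25     0.80]
d = (I − A) x:
  d_1 = (+0.65)·230 + (-0.35)·110 = 111.0
  d_2 = (-0.25)·230 + (+0.80)·110 = 30.5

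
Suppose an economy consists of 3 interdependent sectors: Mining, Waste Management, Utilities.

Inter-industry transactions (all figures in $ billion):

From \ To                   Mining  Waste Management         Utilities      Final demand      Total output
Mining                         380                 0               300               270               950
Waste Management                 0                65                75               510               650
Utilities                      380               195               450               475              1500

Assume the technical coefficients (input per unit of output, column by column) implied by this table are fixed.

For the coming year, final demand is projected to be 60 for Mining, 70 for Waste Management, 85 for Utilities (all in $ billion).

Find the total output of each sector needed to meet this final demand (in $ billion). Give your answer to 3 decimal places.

Technical coefficients a_ij = z_ij / X_j:
  a_MM = 380/950 = 0.40, a_WM = 0/950 = 0.00, a_UM = 380/950 = 0.40
  a_MW = 0/650 = 0.00, a_WW = 65/650 = 0.10, a_UW = 195/650 = 0.30
  a_MU = 300/1500 = 0.20, a_WU = 75/1500 = 0.05, a_UU = 450/1500 = 0.30
I − A =
  [   0.60     0.00    -0.20]
  [   0.00     0.90    -0.05]
  [  -0.40    -0.30     0.70]
Cofactors of I−A, C_ij = (−1)^(i+j)·(minor ij) (rows/columns in the sector order above):
  C_11 = (0.90)(0.70) − (-0.05)(-0.30) = 0.6150
  C_12 = −[(0.00)(0.70) − (-0.05)(-0.40)] = 0.0200
  C_13 = (0.00)(-0.30) − (0.90)(-0.40) = 0.3600
  C_21 = −[(0.00)(0.70) − (-0.20)(-0.30)] = 0.0600
  C_22 = (0.60)(0.70) − (-0.20)(-0.40) = 0.3400
  C_23 = −[(0.60)(-0.30) − (0.00)(-0.40)] = 0.1800
  C_31 = (0.00)(-0.05) − (-0.20)(0.90) = 0.1800
  C_32 = −[(0.60)(-0.05) − (-0.20)(0.00)] = 0.0300
  C_33 = (0.60)(0.90) − (0.00)(0.00) = 0.5400
det(I−A) = Σ_j (I−A)_1j·C_1j = (0.60)(0.6150) + (0.00)(0.0200) + (-0.20)(0.3600) = 0.2970
adj(I−A) = Cᵀ =
  [ 0.6150   0.0600   0.1800]
  [ 0.0200   0.3400   0.0300]
  [ 0.3600   0.1800   0.5400]
(I − A)⁻¹ = adj(I−A) / det(I−A) ≈
  [   2.0707     0.2020     0.6061]
  [   0.0673     1.1448     0.1010]
  [   1.2121     0.6061     1.8182]
x = (I − A)⁻¹ d = adj(I−A)·d / det(I−A), with det(I−A) = 0.2970:
  x_M = (0.6150·60 + 0.0600·70 + 0.1800·85) / 0.2970 = 56.40 / 0.2970 ≈ 189.899
  x_W = (0.0200·60 + 0.3400·70 + 0.0300·85) / 0.2970 = 27.55 / 0.2970 ≈ 92.761
  x_U = (0.3600·60 + 0.1800·70 + 0.5400·85) / 0.2970 = 80.10 / 0.2970 ≈ 269.697

x_M = 189.899, x_W = 92.761, x_U = 269.697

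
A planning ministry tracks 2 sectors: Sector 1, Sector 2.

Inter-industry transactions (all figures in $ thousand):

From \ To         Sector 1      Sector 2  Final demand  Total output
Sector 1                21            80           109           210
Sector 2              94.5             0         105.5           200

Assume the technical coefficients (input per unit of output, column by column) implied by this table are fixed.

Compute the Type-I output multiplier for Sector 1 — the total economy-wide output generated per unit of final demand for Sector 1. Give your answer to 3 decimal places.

m_1 = 2.014

Technical coefficients a_ij = z_ij / X_j:
  a_11 = 21/210 = 0.10, a_21 = 94.5/210 = 0.45
  a_12 = 80/200 = 0.40, a_22 = 0/200 = 0.00
I − A =
  [   0.90    -0.40]
  [  -0.45     1.00]
det(I−A) = (0.90)(1.00) − (-0.40)(-0.45) = 0.7200
adj(I−A) = [[1.00, 0.40], [0.45, 0.90]]
(I − A)⁻¹ = adj(I−A) / det(I−A) ≈
  [   1.3889     0.5556]
  [   0.6250     1.2500]
The output multiplier for sector j is the column-j sum of the Leontief inverse (I − A)⁻¹ = adj(I−A) / det(I−A).
Column 1 of adj(I−A): (1.00, 0.45); det(I−A) = 0.7200.
m_1 = (1.00 + 0.45) / 0.7200 = 1.45 / 0.7200 ≈ 2.014.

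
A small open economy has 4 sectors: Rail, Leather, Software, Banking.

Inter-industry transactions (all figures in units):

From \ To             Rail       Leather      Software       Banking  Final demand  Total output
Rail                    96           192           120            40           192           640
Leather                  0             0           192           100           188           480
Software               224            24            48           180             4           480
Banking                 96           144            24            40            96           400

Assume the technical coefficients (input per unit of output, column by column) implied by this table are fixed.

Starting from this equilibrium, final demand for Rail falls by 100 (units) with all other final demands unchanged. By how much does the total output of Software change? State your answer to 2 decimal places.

Δx_S = -98.08

Technical coefficients a_ij = z_ij / X_j:
  a_RR = 96/640 = 0.15, a_LR = 0/640 = 0.00, a_SR = 224/640 = 0.35, a_BR = 96/640 = 0.15
  a_RL = 192/480 = 0.40, a_LL = 0/480 = 0.00, a_SL = 24/480 = 0.05, a_BL = 144/480 = 0.30
  a_RS = 120/480 = 0.25, a_LS = 192/480 = 0.40, a_SS = 48/480 = 0.10, a_BS = 24/480 = 0.05
  a_RB = 40/400 = 0.10, a_LB = 100/400 = 0.25, a_SB = 180/400 = 0.45, a_BB = 40/400 = 0.10
I − A =
  [   0.85    -0.40    -0.25    -0.10]
  [   0.00     1.00    -0.40    -0.25]
  [  -0.35    -0.05     0.90    -0.45]
  [  -0.15    -0.30    -0.05     0.90]
Compute the cofactors C_ij = (−1)^(i+j)·(3×3 minor ij) of I−A; the adjugate is their transpose:
adj(I−A) = Cᵀ =
  [ 0.647375   0.387250   0.372250   0.365625]
  [ 0.191125   0.558500   0.320000   0.336375]
  [ 0.358125   0.315750   0.671250   0.463125]
  [ 0.191500   0.268250   0.206000   0.604500]
det(I−A) = Σ_j (I−A)_1j·C_1j = (0.85)(0.647375) + (-0.40)(0.191125) + (-0.25)(0.358125) + (-0.10)(0.191500) = 0.3651375
(I − A)⁻¹ = adj(I−A) / det(I−A) ≈
  [   1.7730     1.0606     1.0195     1.0013]
  [   0.5234     1.5296     0.8764     0.9212]
  [   0.9808     0.8647     1.8383     1.2684]
  [   0.5245     0.7347     0.5642     1.6555]
Δx = (I − A)⁻¹ Δd with Δd having -100 in the Rail component and 0 elsewhere.
So Δx_S = L_SR · (-100), where L_SR = adj(I−A)_SR / det(I−A) = 0.358125 / 0.3651375.
Δx_S = 0.358125 × (-100) / 0.3651375 = -35.8125 / 0.3651375 ≈ -98.08.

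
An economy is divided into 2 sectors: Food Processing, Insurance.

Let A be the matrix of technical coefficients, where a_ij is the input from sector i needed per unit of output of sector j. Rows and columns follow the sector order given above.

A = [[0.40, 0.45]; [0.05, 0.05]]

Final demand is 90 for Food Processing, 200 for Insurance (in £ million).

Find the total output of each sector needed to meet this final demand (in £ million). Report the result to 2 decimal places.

x_F = 320.55, x_I = 227.40

I − A =
  [   0.60    -0.45]
  [  -0.05     0.95]
det(I−A) = (0.60)(0.95) − (-0.45)(-0.05) = 0.5475
adj(I−A) = [[0.95, 0.45], [0.05, 0.60]]
(I − A)⁻¹ = adj(I−A) / det(I−A) ≈
  [   1.7352     0.8219]
  [   0.0913     1.0959]
x = (I − A)⁻¹ d = adj(I−A)·d / det(I−A), with det(I−A) = 0.5475:
  x_F = (0.95·90 + 0.45·200) / 0.5475 = 175.50 / 0.5475 ≈ 320.55
  x_I = (0.05·90 + 0.60·200) / 0.5475 = 124.50 / 0.5475 ≈ 227.40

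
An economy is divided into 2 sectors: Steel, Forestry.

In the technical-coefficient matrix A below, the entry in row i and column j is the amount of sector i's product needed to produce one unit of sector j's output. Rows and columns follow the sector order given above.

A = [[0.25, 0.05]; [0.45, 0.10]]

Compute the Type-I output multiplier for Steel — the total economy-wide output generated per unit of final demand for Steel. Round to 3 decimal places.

I − A =
  [   0.75    -0.05]
  [  -0.45     0.90]
det(I−A) = (0.75)(0.90) − (-0.05)(-0.45) = 0.6525
adj(I−A) = [[0.90, 0.05], [0.45, 0.75]]
(I − A)⁻¹ = adj(I−A) / det(I−A) ≈
  [   1.3793     0.0766]
  [   0.6897     1.1494]
The output multiplier for sector j is the column-j sum of the Leontief inverse (I − A)⁻¹ = adj(I−A) / det(I−A).
Column S of adj(I−A): (0.90, 0.45); det(I−A) = 0.6525.
m_S = (0.90 + 0.45) / 0.6525 = 1.35 / 0.6525 ≈ 2.069.

m_S = 2.069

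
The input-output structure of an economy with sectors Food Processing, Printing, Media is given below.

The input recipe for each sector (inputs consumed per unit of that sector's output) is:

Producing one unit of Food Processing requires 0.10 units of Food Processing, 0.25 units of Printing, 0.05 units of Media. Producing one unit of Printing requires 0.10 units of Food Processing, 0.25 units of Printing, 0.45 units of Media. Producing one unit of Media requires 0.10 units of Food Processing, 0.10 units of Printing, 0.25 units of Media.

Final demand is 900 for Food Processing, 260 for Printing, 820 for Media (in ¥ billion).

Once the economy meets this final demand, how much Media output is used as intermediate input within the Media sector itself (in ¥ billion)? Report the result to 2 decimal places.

I − A =
  [   0.90    -0.10    -0.10]
  [  -0.25     0.75    -0.10]
  [  -0.05    -0.45     0.75]
Cofactors of I−A, C_ij = (−1)^(i+j)·(minor ij) (rows/columns in the sector order above):
  C_11 = (0.75)(0.75) − (-0.10)(-0.45) = 0.5175
  C_12 = −[(-0.25)(0.75) − (-0.10)(-0.05)] = 0.1925
  C_13 = (-0.25)(-0.45) − (0.75)(-0.05) = 0.1500
  C_21 = −[(-0.10)(0.75) − (-0.10)(-0.45)] = 0.1200
  C_22 = (0.90)(0.75) − (-0.10)(-0.05) = 0.6700
  C_23 = −[(0.90)(-0.45) − (-0.10)(-0.05)] = 0.4100
  C_31 = (-0.10)(-0.10) − (-0.10)(0.75) = 0.0850
  C_32 = −[(0.90)(-0.10) − (-0.10)(-0.25)] = 0.1150
  C_33 = (0.90)(0.75) − (-0.10)(-0.25) = 0.6500
det(I−A) = Σ_j (I−A)_1j·C_1j = (0.90)(0.5175) + (-0.10)(0.1925) + (-0.10)(0.1500) = 0.4315
adj(I−A) = Cᵀ =
  [ 0.5175   0.1200   0.0850]
  [ 0.1925   0.6700   0.1150]
  [ 0.1500   0.4100   0.6500]
(I − A)⁻¹ = adj(I−A) / det(I−A) ≈
  [   1.1993     0.2781     0.1970]
  [   0.4461     1.5527     0.2665]
  [   0.3476     0.9502     1.5064]
First solve x = (I − A)⁻¹ d = adj(I−A)·d / det(I−A); in particular x_3 = (0.1500·900 + 0.4100·260 + 0.6500·820) / 0.4315 = 774.60 / 0.4315 ≈ 1795.1333.
Intermediate flow from 3 to 3: z_33 = a_33 · x_3 = 0.25 × 774.60 / 0.4315 = 193.65 / 0.4315 ≈ 448.78.

z_33 = 448.78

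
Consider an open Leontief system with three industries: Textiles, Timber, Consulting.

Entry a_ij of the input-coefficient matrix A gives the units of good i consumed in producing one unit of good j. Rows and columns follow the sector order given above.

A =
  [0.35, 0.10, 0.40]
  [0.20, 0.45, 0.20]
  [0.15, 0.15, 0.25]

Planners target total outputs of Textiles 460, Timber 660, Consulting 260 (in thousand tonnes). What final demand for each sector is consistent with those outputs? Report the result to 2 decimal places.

I − A =
  [   0.65    -0.10    -0.40]
  [  -0.20     0.55    -0.20]
  [  -0.15    -0.15     0.75]
d = (I − A) x:
  d_1 = (+0.65)·460 + (-0.10)·660 + (-0.40)·260 = 129.00
  d_2 = (-0.20)·460 + (+0.55)·660 + (-0.20)·260 = 219.00
  d_3 = (-0.15)·460 + (-0.15)·660 + (+0.75)·260 = 27.00

d_1 = 129.00, d_2 = 219.00, d_3 = 27.00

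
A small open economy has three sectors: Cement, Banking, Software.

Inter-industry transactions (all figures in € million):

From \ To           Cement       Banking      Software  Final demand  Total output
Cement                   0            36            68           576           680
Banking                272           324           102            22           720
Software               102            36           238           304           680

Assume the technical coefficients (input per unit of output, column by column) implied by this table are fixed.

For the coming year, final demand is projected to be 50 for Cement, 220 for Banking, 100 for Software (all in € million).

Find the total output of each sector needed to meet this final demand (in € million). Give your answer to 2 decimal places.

x_C = 98.27, x_B = 530.75, x_S = 217.35

Technical coefficients a_ij = z_ij / X_j:
  a_CC = 0/680 = 0.00, a_BC = 272/680 = 0.40, a_SC = 102/680 = 0.15
  a_CB = 36/720 = 0.05, a_BB = 324/720 = 0.45, a_SB = 36/720 = 0.05
  a_CS = 68/680 = 0.10, a_BS = 102/680 = 0.15, a_SS = 238/680 = 0.35
I − A =
  [   1.00    -0.05    -0.10]
  [  -0.40     0.55    -0.15]
  [  -0.15    -0.05     0.65]
Cofactors of I−A, C_ij = (−1)^(i+j)·(minor ij) (rows/columns in the sector order above):
  C_11 = (0.55)(0.65) − (-0.15)(-0.05) = 0.3500
  C_12 = −[(-0.40)(0.65) − (-0.15)(-0.15)] = 0.2825
  C_13 = (-0.40)(-0.05) − (0.55)(-0.15) = 0.1025
  C_21 = −[(-0.05)(0.65) − (-0.10)(-0.05)] = 0.0375
  C_22 = (1.00)(0.65) − (-0.10)(-0.15) = 0.6350
  C_23 = −[(1.00)(-0.05) − (-0.05)(-0.15)] = 0.0575
  C_31 = (-0.05)(-0.15) − (-0.10)(0.55) = 0.0625
  C_32 = −[(1.00)(-0.15) − (-0.10)(-0.40)] = 0.1900
  C_33 = (1.00)(0.55) − (-0.05)(-0.40) = 0.5300
det(I−A) = Σ_j (I−A)_1j·C_1j = (1.00)(0.3500) + (-0.05)(0.2825) + (-0.10)(0.1025) = 0.325625
adj(I−A) = Cᵀ =
  [ 0.3500   0.0375   0.0625]
  [ 0.2825   0.6350   0.1900]
  [ 0.1025   0.0575   0.5300]
(I − A)⁻¹ = adj(I−A) / det(I−A) ≈
  [   1.0749     0.1152     0.1919]
  [   0.8676     1.9501     0.5835]
  [   0.3148     0.1766     1.6276]
x = (I − A)⁻¹ d = adj(I−A)·d / det(I−A), with det(I−A) = 0.325625:
  x_C = (0.3500·50 + 0.0375·220 + 0.0625·100) / 0.325625 = 32.00 / 0.325625 ≈ 98.27
  x_B = (0.2825·50 + 0.6350·220 + 0.1900·100) / 0.325625 = 172.825 / 0.325625 ≈ 530.75
  x_S = (0.1025·50 + 0.0575·220 + 0.5300·100) / 0.325625 = 70.775 / 0.325625 ≈ 217.35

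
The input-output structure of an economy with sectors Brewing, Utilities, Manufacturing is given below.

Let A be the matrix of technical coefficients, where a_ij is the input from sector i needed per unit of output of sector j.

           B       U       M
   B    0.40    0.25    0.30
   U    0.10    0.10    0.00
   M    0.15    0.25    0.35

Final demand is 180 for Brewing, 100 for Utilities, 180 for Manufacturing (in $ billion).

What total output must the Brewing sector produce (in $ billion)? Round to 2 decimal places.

I − A =
  [   0.60    -0.25    -0.30]
  [  -0.10     0.90     0.00]
  [  -0.15    -0.25     0.65]
Cofactors of I−A, C_ij = (−1)^(i+j)·(minor ij) (rows/columns in the sector order above):
  C_11 = (0.90)(0.65) − (0.00)(-0.25) = 0.5850
  C_12 = −[(-0.10)(0.65) − (0.00)(-0.15)] = 0.0650
  C_13 = (-0.10)(-0.25) − (0.90)(-0.15) = 0.1600
  C_21 = −[(-0.25)(0.65) − (-0.30)(-0.25)] = 0.2375
  C_22 = (0.60)(0.65) − (-0.30)(-0.15) = 0.3450
  C_23 = −[(0.60)(-0.25) − (-0.25)(-0.15)] = 0.1875
  C_31 = (-0.25)(0.00) − (-0.30)(0.90) = 0.2700
  C_32 = −[(0.60)(0.00) − (-0.30)(-0.10)] = 0.0300
  C_33 = (0.60)(0.90) − (-0.25)(-0.10) = 0.5150
det(I−A) = Σ_j (I−A)_1j·C_1j = (0.60)(0.5850) + (-0.25)(0.0650) + (-0.30)(0.1600) = 0.28675
adj(I−A) = Cᵀ =
  [ 0.5850   0.2375   0.2700]
  [ 0.0650   0.3450   0.0300]
  [ 0.1600   0.1875   0.5150]
(I − A)⁻¹ = adj(I−A) / det(I−A) ≈
  [   2.0401     0.8282     0.9416]
  [   0.2267     1.2031     0.1046]
  [   0.5580     0.6539     1.7960]
x = (I − A)⁻¹ d = adj(I−A)·d / det(I−A), with det(I−A) = 0.28675:
  x_B = (0.5850·180 + 0.2375·100 + 0.2700·180) / 0.28675 = 177.65 / 0.28675 ≈ 619.53
  x_U = (0.0650·180 + 0.3450·100 + 0.0300·180) / 0.28675 = 51.60 / 0.28675 ≈ 179.95
  x_M = (0.1600·180 + 0.1875·100 + 0.5150·180) / 0.28675 = 140.25 / 0.28675 ≈ 489.10

x_B = 619.53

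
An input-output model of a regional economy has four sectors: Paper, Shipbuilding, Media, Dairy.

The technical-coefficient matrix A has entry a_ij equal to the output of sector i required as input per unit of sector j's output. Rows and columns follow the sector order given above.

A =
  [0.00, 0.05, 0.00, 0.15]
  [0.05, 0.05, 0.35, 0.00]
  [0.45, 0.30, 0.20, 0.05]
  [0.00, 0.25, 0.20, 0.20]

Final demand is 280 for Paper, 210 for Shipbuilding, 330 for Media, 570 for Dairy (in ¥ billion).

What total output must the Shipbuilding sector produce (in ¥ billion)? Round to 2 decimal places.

I − A =
  [   1.00    -0.05     0.00    -0.15]
  [  -0.05     0.95    -0.35     0.00]
  [  -0.45    -0.30     0.80    -0.05]
  [   0.00    -0.25    -0.20     0.80]
Compute the cofactors C_ij = (−1)^(i+j)·(3×3 minor ij) of I−A; the adjugate is their transpose:
adj(I−A) = Cᵀ =
  [ 0.510125   0.070500   0.055625   0.099125]
  [ 0.157500   0.616500   0.281500   0.047125]
  [ 0.354625   0.287375   0.756125   0.113750]
  [ 0.137875   0.264500   0.277000   0.645125]
det(I−A) = Σ_j (I−A)_1j·C_1j = (1.00)(0.510125) + (-0.05)(0.157500) + (0.00)(0.354625) + (-0.15)(0.137875) = 0.48156875
(I − A)⁻¹ = adj(I−A) / det(I−A) ≈
  [   1.0593     0.1464     0.1155     0.2058]
  [   0.3271     1.2802     0.5845     0.0979]
  [   0.7364     0.5967     1.5701     0.2362]
  [   0.2863     0.5492     0.5752     1.3396]
x = (I − A)⁻¹ d = adj(I−A)·d / det(I−A), with det(I−A) = 0.48156875:
  x_1 = (0.510125·280 + 0.070500·210 + 0.055625·330 + 0.099125·570) / 0.48156875 = 232.4975 / 0.48156875 ≈ 482.79
  x_2 = (0.157500·280 + 0.616500·210 + 0.281500·330 + 0.047125·570) / 0.48156875 = 293.32125 / 0.48156875 ≈ 609.10
  x_3 = (0.354625·280 + 0.287375·210 + 0.756125·330 + 0.113750·570) / 0.48156875 = 474.0025 / 0.48156875 ≈ 984.29
  x_4 = (0.137875·280 + 0.264500·210 + 0.277000·330 + 0.645125·570) / 0.48156875 = 553.28125 / 0.48156875 ≈ 1148.91

x_2 = 609.10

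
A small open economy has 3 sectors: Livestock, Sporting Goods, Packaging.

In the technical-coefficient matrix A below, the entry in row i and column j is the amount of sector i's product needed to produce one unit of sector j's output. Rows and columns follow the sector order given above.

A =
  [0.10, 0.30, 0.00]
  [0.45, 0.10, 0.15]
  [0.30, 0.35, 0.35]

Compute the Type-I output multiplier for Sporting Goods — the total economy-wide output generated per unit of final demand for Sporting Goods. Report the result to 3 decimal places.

m_2 = 3.135

I − A =
  [   0.90    -0.30     0.00]
  [  -0.45     0.90    -0.15]
  [  -0.30    -0.35     0.65]
Cofactors of I−A, C_ij = (−1)^(i+j)·(minor ij) (rows/columns in the sector order above):
  C_11 = (0.90)(0.65) − (-0.15)(-0.35) = 0.5325
  C_12 = −[(-0.45)(0.65) − (-0.15)(-0.30)] = 0.3375
  C_13 = (-0.45)(-0.35) − (0.90)(-0.30) = 0.4275
  C_21 = −[(-0.30)(0.65) − (0.00)(-0.35)] = 0.1950
  C_22 = (0.90)(0.65) − (0.00)(-0.30) = 0.5850
  C_23 = −[(0.90)(-0.35) − (-0.30)(-0.30)] = 0.4050
  C_31 = (-0.30)(-0.15) − (0.00)(0.90) = 0.0450
  C_32 = −[(0.90)(-0.15) − (0.00)(-0.45)] = 0.1350
  C_33 = (0.90)(0.90) − (-0.30)(-0.45) = 0.6750
det(I−A) = Σ_j (I−A)_1j·C_1j = (0.90)(0.5325) + (-0.30)(0.3375) + (0.00)(0.4275) = 0.3780
adj(I−A) = Cᵀ =
  [ 0.5325   0.1950   0.0450]
  [ 0.3375   0.5850   0.1350]
  [ 0.4275   0.4050   0.6750]
(I − A)⁻¹ = adj(I−A) / det(I−A) ≈
  [   1.4087     0.5159     0.1190]
  [   0.8929     1.5476     0.3571]
  [   1.1310     1.0714     1.7857]
The output multiplier for sector j is the column-j sum of the Leontief inverse (I − A)⁻¹ = adj(I−A) / det(I−A).
Column 2 of adj(I−A): (0.1950, 0.5850, 0.4050); det(I−A) = 0.3780.
m_2 = (0.1950 + 0.5850 + 0.4050) / 0.3780 = 1.185 / 0.3780 ≈ 3.135.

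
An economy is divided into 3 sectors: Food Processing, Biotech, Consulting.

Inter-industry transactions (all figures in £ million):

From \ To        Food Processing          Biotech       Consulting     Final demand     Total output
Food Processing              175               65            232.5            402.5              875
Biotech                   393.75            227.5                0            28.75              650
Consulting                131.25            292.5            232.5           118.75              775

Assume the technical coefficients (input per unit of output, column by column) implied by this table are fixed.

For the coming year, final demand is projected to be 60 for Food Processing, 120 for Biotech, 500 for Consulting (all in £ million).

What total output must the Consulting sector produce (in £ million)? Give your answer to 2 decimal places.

x_3 = 1239.18

Technical coefficients a_ij = z_ij / X_j:
  a_11 = 175/875 = 0.20, a_21 = 393.75/875 = 0.45, a_31 = 131.25/875 = 0.15
  a_12 = 65/650 = 0.10, a_22 = 227.5/650 = 0.35, a_32 = 292.5/650 = 0.45
  a_13 = 232.5/775 = 0.30, a_23 = 0/775 = 0.00, a_33 = 232.5/775 = 0.30
I − A =
  [   0.80    -0.10    -0.30]
  [  -0.45     0.65     0.00]
  [  -0.15    -0.45     0.70]
Cofactors of I−A, C_ij = (−1)^(i+j)·(minor ij) (rows/columns in the sector order above):
  C_11 = (0.65)(0.70) − (0.00)(-0.45) = 0.4550
  C_12 = −[(-0.45)(0.70) − (0.00)(-0.15)] = 0.3150
  C_13 = (-0.45)(-0.45) − (0.65)(-0.15) = 0.3000
  C_21 = −[(-0.10)(0.70) − (-0.30)(-0.45)] = 0.2050
  C_22 = (0.80)(0.70) − (-0.30)(-0.15) = 0.5150
  C_23 = −[(0.80)(-0.45) − (-0.10)(-0.15)] = 0.3750
  C_31 = (-0.10)(0.00) − (-0.30)(0.65) = 0.1950
  C_32 = −[(0.80)(0.00) − (-0.30)(-0.45)] = 0.1350
  C_33 = (0.80)(0.65) − (-0.10)(-0.45) = 0.4750
det(I−A) = Σ_j (I−A)_1j·C_1j = (0.80)(0.4550) + (-0.10)(0.3150) + (-0.30)(0.3000) = 0.2425
adj(I−A) = Cᵀ =
  [ 0.4550   0.2050   0.1950]
  [ 0.3150   0.5150   0.1350]
  [ 0.3000   0.3750   0.4750]
(I − A)⁻¹ = adj(I−A) / det(I−A) ≈
  [   1.8763     0.8454     0.8041]
  [   1.2990     2.1237     0.5567]
  [   1.2371     1.5464     1.9588]
x = (I − A)⁻¹ d = adj(I−A)·d / det(I−A), with det(I−A) = 0.2425:
  x_1 = (0.4550·60 + 0.2050·120 + 0.1950·500) / 0.2425 = 149.40 / 0.2425 ≈ 616.08
  x_2 = (0.3150·60 + 0.5150·120 + 0.1350·500) / 0.2425 = 148.20 / 0.2425 ≈ 611.13
  x_3 = (0.3000·60 + 0.3750·120 + 0.4750·500) / 0.2425 = 300.50 / 0.2425 ≈ 1239.18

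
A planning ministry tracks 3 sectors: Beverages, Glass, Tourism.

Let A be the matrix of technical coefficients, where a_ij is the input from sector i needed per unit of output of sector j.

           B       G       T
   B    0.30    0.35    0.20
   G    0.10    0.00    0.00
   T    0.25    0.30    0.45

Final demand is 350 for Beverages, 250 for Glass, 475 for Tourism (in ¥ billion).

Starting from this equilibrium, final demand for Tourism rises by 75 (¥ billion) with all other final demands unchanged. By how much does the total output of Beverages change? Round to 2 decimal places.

I − A =
  [   0.70    -0.35    -0.20]
  [  -0.10     1.00     0.00]
  [  -0.25    -0.30     0.55]
Cofactors of I−A, C_ij = (−1)^(i+j)·(minor ij) (rows/columns in the sector order above):
  C_11 = (1.00)(0.55) − (0.00)(-0.30) = 0.5500
  C_12 = −[(-0.10)(0.55) − (0.00)(-0.25)] = 0.0550
  C_13 = (-0.10)(-0.30) − (1.00)(-0.25) = 0.2800
  C_21 = −[(-0.35)(0.55) − (-0.20)(-0.30)] = 0.2525
  C_22 = (0.70)(0.55) − (-0.20)(-0.25) = 0.3350
  C_23 = −[(0.70)(-0.30) − (-0.35)(-0.25)] = 0.2975
  C_31 = (-0.35)(0.00) − (-0.20)(1.00) = 0.2000
  C_32 = −[(0.70)(0.00) − (-0.20)(-0.10)] = 0.0200
  C_33 = (0.70)(1.00) − (-0.35)(-0.10) = 0.6650
det(I−A) = Σ_j (I−A)_1j·C_1j = (0.70)(0.5500) + (-0.35)(0.0550) + (-0.20)(0.2800) = 0.30975
adj(I−A) = Cᵀ =
  [ 0.5500   0.2525   0.2000]
  [ 0.0550   0.3350   0.0200]
  [ 0.2800   0.2975   0.6650]
(I − A)⁻¹ = adj(I−A) / det(I−A) ≈
  [   1.7756     0.8152     0.6457]
  [   0.1776     1.0815     0.0646]
  [   0.9040     0.9605     2.1469]
Δx = (I − A)⁻¹ Δd with Δd having +75 in the Tourism component and 0 elsewhere.
So Δx_B = L_BT · (+75), where L_BT = adj(I−A)_BT / det(I−A) = 0.2000 / 0.30975.
Δx_B = 0.2000 × (+75) / 0.30975 = 15.00 / 0.30975 ≈ 48.43.

Δx_B = 48.43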